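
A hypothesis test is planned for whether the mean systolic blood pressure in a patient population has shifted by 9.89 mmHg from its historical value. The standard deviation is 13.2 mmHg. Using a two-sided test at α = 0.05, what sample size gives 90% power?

For a one-sample z-test, n = ((z_{α/2} + z_β)·σ/δ)².
z_{α/2} = 1.960 (two-sided α = 0.05); z_β = 1.282 (power 90% → β = 0.1).
n = (3.242 × 13.2 / 9.89)² = 18.72
Round up: n = 19.

19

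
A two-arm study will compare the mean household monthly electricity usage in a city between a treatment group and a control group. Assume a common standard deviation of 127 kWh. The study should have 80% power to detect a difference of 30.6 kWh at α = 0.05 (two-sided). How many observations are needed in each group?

For two equal groups, n per group = 2·((z_{α/2} + z_β)·σ/δ)².
z_{α/2} = 1.960; z_β = 0.842 (power 80%).
n = 2 × (2.802 × 127 / 30.6)² = 2 × 135.24 = 270.48
Round up: n = 271 per group.

271 per group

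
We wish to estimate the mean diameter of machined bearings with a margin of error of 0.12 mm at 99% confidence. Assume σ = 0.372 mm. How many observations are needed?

n = 64

For a mean, the margin of error is E = z·σ/√n, so n = (zσ/E)².
At 99% confidence, z = 2.576.
n = (2.576 × 0.372 / 0.12)² = 63.77
Round up: n = 64.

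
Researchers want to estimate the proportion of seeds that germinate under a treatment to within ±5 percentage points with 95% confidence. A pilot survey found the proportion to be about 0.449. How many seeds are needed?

For a proportion with margin E = 0.05 at 95% confidence, z = 1.960.
n = p̂(1−p̂)(z/E)² = 0.449 × 0.551 × (1.960/0.05)² = 380.16
Round up: n = 381.

381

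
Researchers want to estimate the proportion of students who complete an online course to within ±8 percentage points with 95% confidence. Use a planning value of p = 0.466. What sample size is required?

For a proportion with margin E = 0.08 at 95% confidence, z = 1.960.
n = p̂(1−p̂)(z/E)² = 0.466 × 0.534 × (1.960/0.08)² = 149.37
Round up: n = 150.

150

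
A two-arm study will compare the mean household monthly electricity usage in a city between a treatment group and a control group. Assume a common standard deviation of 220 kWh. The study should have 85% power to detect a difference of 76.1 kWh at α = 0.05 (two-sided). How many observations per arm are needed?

For two equal groups, n per group = 2·((z_{α/2} + z_β)·σ/δ)².
z_{α/2} = 1.960; z_β = 1.036 (power 85%).
n = 2 × (2.996 × 220 / 76.1)² = 2 × 75.02 = 150.04
Round up: n = 151 per group.

151 per group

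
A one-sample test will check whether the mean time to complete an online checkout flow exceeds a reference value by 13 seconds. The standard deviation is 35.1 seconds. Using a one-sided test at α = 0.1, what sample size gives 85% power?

40

For a one-sample z-test, n = ((z_α + z_β)·σ/δ)².
z_α = 1.282 (one-sided α = 0.1); z_β = 1.036 (power 85% → β = 0.15).
n = (2.318 × 35.1 / 13)² = 39.17
Round up: n = 40.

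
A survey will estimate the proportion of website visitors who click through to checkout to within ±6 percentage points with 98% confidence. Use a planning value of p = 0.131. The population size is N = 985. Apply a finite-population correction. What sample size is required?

146

For a proportion with margin E = 0.06 at 98% confidence, z = 2.326.
n = p̂(1−p̂)(z/E)² = 0.131 × 0.869 × (2.326/0.06)² = 171.08 — call this n₀.
Finite-population correction with N = 985: n = n₀ / (1 + (n₀−1)/N) = 171.08 / 1.173 = 145.85
Round up: n = 146.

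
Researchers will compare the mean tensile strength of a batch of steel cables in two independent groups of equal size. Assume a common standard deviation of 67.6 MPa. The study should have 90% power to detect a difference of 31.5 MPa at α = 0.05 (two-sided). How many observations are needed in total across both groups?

194 total

For two equal groups, n per group = 2·((z_{α/2} + z_β)·σ/δ)².
z_{α/2} = 1.960; z_β = 1.282 (power 90%).
n = 2 × (3.242 × 67.6 / 31.5)² = 2 × 48.41 = 96.82
Round up: n = 97 per group.
Total across both groups: 2 × 97 = 194.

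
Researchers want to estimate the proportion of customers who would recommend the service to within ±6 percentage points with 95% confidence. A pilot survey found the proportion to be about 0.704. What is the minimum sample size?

223

For a proportion with margin E = 0.06 at 95% confidence, z = 1.960.
n = p̂(1−p̂)(z/E)² = 0.704 × 0.296 × (1.960/0.06)² = 222.37
Round up: n = 223.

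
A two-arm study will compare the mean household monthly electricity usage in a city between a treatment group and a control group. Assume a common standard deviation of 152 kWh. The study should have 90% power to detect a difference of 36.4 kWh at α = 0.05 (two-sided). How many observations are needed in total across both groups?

For two equal groups, n per group = 2·((z_{α/2} + z_β)·σ/δ)².
z_{α/2} = 1.960; z_β = 1.282 (power 90%).
n = 2 × (3.242 × 152 / 36.4)² = 2 × 183.28 = 366.56
Round up: n = 367 per group.
Total across both groups: 2 × 367 = 734.

734 total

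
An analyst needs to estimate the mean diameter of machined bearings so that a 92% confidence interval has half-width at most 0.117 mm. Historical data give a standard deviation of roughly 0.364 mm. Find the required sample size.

30

For a mean, the margin of error is E = z·σ/√n, so n = (zσ/E)².
At 92% confidence, z = 1.751.
n = (1.751 × 0.364 / 0.117)² = 29.68
Round up: n = 30.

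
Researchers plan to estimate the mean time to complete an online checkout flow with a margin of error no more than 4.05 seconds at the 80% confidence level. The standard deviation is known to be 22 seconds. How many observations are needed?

For a mean, the margin of error is E = z·σ/√n, so n = (zσ/E)².
At 80% confidence, z = 1.282.
n = (1.282 × 22 / 4.05)² = 48.50
Round up: n = 49.

49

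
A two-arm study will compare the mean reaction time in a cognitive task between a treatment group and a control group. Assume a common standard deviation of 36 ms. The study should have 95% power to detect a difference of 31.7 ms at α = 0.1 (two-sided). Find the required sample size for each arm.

28 per group

For two equal groups, n per group = 2·((z_{α/2} + z_β)·σ/δ)².
z_{α/2} = 1.645; z_β = 1.645 (power 95%).
n = 2 × (3.290 × 36 / 31.7)² = 2 × 13.96 = 27.92
Round up: n = 28 per group.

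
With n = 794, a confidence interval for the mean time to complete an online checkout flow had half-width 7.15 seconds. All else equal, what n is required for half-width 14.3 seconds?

n = 199

Margin of error scales as 1/√n, so n₂ = n₁·(E₁/E₂)².
n₂ = 794 × (7.15/14.3)² = 794 × 0.25 = 198.50
Round up: n₂ = 199.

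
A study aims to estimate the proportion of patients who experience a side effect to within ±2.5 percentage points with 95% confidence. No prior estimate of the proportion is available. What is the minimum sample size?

For a proportion with margin E = 0.025 at 95% confidence, z = 1.960.
With no prior estimate, use p = 0.5, which maximizes p(1−p) at 0.25.
n = 0.25 × (z/E)² = 0.25 × (1.960/0.025)² = 1536.64
Round up: n = 1537.

1537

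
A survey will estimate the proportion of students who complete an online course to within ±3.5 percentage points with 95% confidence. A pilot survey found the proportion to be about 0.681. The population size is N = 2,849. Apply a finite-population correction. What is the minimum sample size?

550

For a proportion with margin E = 0.035 at 95% confidence, z = 1.960.
n = p̂(1−p̂)(z/E)² = 0.681 × 0.319 × (1.960/0.035)² = 681.26 — call this n₀.
Finite-population correction with N = 2,849: n = n₀ / (1 + (n₀−1)/N) = 681.26 / 1.239 = 549.85
Round up: n = 550.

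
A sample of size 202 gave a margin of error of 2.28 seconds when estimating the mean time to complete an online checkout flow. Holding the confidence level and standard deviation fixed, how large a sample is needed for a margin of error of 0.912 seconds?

n = 1263

Margin of error scales as 1/√n, so n₂ = n₁·(E₁/E₂)².
n₂ = 202 × (2.28/0.912)² = 202 × 6.25 = 1262.50
Round up: n₂ = 1263.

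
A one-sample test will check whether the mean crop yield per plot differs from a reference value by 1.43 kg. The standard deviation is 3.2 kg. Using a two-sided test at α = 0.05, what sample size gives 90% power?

53

For a one-sample z-test, n = ((z_{α/2} + z_β)·σ/δ)².
z_{α/2} = 1.960 (two-sided α = 0.05); z_β = 1.282 (power 90% → β = 0.1).
n = (3.242 × 3.2 / 1.43)² = 52.63
Round up: n = 53.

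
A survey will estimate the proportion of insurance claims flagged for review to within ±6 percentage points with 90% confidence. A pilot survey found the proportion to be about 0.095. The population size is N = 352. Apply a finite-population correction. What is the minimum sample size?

55

For a proportion with margin E = 0.06 at 90% confidence, z = 1.645.
n = p̂(1−p̂)(z/E)² = 0.095 × 0.905 × (1.645/0.06)² = 64.63 — call this n₀.
Finite-population correction with N = 352: n = n₀ / (1 + (n₀−1)/N) = 64.63 / 1.181 = 54.72
Round up: n = 55.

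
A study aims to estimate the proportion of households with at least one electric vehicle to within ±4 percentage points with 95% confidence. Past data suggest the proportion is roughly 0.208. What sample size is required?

For a proportion with margin E = 0.04 at 95% confidence, z = 1.960.
n = p̂(1−p̂)(z/E)² = 0.208 × 0.792 × (1.960/0.04)² = 395.53
Round up: n = 396.

396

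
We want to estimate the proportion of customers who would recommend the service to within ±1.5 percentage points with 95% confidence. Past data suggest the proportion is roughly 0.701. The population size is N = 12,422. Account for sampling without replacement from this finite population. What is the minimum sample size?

n = 2779

For a proportion with margin E = 0.015 at 95% confidence, z = 1.960.
n = p̂(1−p̂)(z/E)² = 0.701 × 0.299 × (1.960/0.015)² = 3578.65 — call this n₀.
Finite-population correction with N = 12,422: n = n₀ / (1 + (n₀−1)/N) = 3578.65 / 1.288 = 2778.45
Round up: n = 2779.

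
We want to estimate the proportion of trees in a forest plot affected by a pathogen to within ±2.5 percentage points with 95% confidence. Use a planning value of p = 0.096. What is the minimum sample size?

For a proportion with margin E = 0.025 at 95% confidence, z = 1.960.
n = p̂(1−p̂)(z/E)² = 0.096 × 0.904 × (1.960/0.025)² = 533.42
Round up: n = 534.

534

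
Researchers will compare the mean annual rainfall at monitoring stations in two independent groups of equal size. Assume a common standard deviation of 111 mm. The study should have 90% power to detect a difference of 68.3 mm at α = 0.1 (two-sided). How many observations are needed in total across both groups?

For two equal groups, n per group = 2·((z_{α/2} + z_β)·σ/δ)².
z_{α/2} = 1.645; z_β = 1.282 (power 90%).
n = 2 × (2.927 × 111 / 68.3)² = 2 × 22.63 = 45.26
Round up: n = 46 per group.
Total across both groups: 2 × 46 = 92.

92 total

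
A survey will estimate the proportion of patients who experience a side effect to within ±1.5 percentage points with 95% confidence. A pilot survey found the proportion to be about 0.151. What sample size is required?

n = 2189

For a proportion with margin E = 0.015 at 95% confidence, z = 1.960.
n = p̂(1−p̂)(z/E)² = 0.151 × 0.849 × (1.960/0.015)² = 2188.84
Round up: n = 2189.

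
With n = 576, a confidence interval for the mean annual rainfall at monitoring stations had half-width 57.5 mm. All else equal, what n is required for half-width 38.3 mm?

1299

Margin of error scales as 1/√n, so n₂ = n₁·(E₁/E₂)².
n₂ = 576 × (57.5/38.3)² = 576 × 2.254 = 1298.30
Round up: n₂ = 1299.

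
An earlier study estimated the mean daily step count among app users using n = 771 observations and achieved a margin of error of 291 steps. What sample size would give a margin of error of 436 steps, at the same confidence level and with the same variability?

n = 344

Margin of error scales as 1/√n, so n₂ = n₁·(E₁/E₂)².
n₂ = 771 × (291/436)² = 771 × 0.4455 = 343.48
Round up: n₂ = 344.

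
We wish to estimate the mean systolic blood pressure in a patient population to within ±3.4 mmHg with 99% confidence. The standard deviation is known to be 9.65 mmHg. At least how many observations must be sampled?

n = 54

For a mean, the margin of error is E = z·σ/√n, so n = (zσ/E)².
At 99% confidence, z = 2.576.
n = (2.576 × 9.65 / 3.4)² = 53.46
Round up: n = 54.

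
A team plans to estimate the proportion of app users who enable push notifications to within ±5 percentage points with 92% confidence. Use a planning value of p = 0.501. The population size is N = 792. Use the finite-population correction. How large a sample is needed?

For a proportion with margin E = 0.05 at 92% confidence, z = 1.751.
n = p̂(1−p̂)(z/E)² = 0.501 × 0.499 × (1.751/0.05)² = 306.60 — call this n₀.
Finite-population correction with N = 792: n = n₀ / (1 + (n₀−1)/N) = 306.60 / 1.386 = 221.21
Round up: n = 222.

n = 222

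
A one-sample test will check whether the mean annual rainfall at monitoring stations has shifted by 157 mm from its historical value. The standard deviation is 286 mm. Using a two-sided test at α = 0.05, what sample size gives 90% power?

For a one-sample z-test, n = ((z_{α/2} + z_β)·σ/δ)².
z_{α/2} = 1.960 (two-sided α = 0.05); z_β = 1.282 (power 90% → β = 0.1).
n = (3.242 × 286 / 157)² = 34.88
Round up: n = 35.

35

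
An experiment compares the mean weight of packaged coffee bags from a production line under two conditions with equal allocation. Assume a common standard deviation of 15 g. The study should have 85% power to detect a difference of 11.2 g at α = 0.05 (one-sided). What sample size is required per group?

For two equal groups, n per group = 2·((z_α + z_β)·σ/δ)².
z_α = 1.645; z_β = 1.036 (power 85%).
n = 2 × (2.681 × 15 / 11.2)² = 2 × 12.89 = 25.78
Round up: n = 26 per group.

26 per group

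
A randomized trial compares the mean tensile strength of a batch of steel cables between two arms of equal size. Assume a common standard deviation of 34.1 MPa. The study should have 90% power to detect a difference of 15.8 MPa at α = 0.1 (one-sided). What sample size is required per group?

For two equal groups, n per group = 2·((z_α + z_β)·σ/δ)².
z_α = 1.282; z_β = 1.282 (power 90%).
n = 2 × (2.564 × 34.1 / 15.8)² = 2 × 30.62 = 61.24
Round up: n = 62 per group.

62 per group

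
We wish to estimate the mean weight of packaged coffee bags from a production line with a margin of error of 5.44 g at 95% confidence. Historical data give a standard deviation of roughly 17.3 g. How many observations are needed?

39

For a mean, the margin of error is E = z·σ/√n, so n = (zσ/E)².
At 95% confidence, z = 1.960.
n = (1.960 × 17.3 / 5.44)² = 38.85
Round up: n = 39.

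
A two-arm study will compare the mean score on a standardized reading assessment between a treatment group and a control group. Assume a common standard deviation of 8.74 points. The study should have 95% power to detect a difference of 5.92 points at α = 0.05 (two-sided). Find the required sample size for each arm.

For two equal groups, n per group = 2·((z_{α/2} + z_β)·σ/δ)².
z_{α/2} = 1.960; z_β = 1.645 (power 95%).
n = 2 × (3.605 × 8.74 / 5.92)² = 2 × 28.33 = 56.66
Round up: n = 57 per group.

57 per group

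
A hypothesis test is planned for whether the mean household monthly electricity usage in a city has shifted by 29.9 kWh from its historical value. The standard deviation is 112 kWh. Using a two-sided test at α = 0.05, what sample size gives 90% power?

For a one-sample z-test, n = ((z_{α/2} + z_β)·σ/δ)².
z_{α/2} = 1.960 (two-sided α = 0.05); z_β = 1.282 (power 90% → β = 0.1).
n = (3.242 × 112 / 29.9)² = 147.48
Round up: n = 148.

n = 148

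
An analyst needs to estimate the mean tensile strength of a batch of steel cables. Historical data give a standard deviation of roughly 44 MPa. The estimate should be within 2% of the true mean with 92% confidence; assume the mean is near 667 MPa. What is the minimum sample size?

For a mean, the margin of error is E = z·σ/√n, so n = (zσ/E)².
At 92% confidence, z = 1.751.
E = 2% of 667 = 13.34 MPa.
n = (1.751 × 44 / 13.34)² = 33.36
Round up: n = 34.

n = 34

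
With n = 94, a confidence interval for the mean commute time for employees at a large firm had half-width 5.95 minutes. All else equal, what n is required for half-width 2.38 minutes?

n = 588

Margin of error scales as 1/√n, so n₂ = n₁·(E₁/E₂)².
n₂ = 94 × (5.95/2.38)² = 94 × 6.25 = 587.50
Round up: n₂ = 588.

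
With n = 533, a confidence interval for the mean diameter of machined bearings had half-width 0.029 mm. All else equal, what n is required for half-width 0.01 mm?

Margin of error scales as 1/√n, so n₂ = n₁·(E₁/E₂)².
n₂ = 533 × (0.029/0.01)² = 533 × 8.41 = 4482.53
Round up: n₂ = 4483.

4483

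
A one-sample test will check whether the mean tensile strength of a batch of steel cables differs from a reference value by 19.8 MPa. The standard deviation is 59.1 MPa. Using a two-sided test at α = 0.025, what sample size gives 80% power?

For a one-sample z-test, n = ((z_{α/2} + z_β)·σ/δ)².
z_{α/2} = 2.241 (two-sided α = 0.025); z_β = 0.842 (power 80% → β = 0.2).
n = (3.083 × 59.1 / 19.8)² = 84.68
Round up: n = 85.

85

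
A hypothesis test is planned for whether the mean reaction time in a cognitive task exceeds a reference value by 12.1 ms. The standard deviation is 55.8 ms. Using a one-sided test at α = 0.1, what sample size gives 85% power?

For a one-sample z-test, n = ((z_α + z_β)·σ/δ)².
z_α = 1.282 (one-sided α = 0.1); z_β = 1.036 (power 85% → β = 0.15).
n = (2.318 × 55.8 / 12.1)² = 114.27
Round up: n = 115.

115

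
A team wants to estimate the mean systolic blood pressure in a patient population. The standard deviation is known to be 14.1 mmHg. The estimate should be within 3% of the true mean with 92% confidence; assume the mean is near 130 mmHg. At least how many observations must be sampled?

For a mean, the margin of error is E = z·σ/√n, so n = (zσ/E)².
At 92% confidence, z = 1.751.
E = 3% of 130 = 3.9 mmHg.
n = (1.751 × 14.1 / 3.9)² = 40.08
Round up: n = 41.

n = 41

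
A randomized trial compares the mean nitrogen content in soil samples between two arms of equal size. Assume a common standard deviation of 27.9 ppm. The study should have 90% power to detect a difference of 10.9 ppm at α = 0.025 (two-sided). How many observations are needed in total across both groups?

326 total

For two equal groups, n per group = 2·((z_{α/2} + z_β)·σ/δ)².
z_{α/2} = 2.241; z_β = 1.282 (power 90%).
n = 2 × (3.523 × 27.9 / 10.9)² = 2 × 81.32 = 162.64
Round up: n = 163 per group.
Total across both groups: 2 × 163 = 326.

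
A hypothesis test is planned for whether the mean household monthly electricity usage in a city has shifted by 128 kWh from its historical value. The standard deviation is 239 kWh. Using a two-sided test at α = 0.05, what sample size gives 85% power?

For a one-sample z-test, n = ((z_{α/2} + z_β)·σ/δ)².
z_{α/2} = 1.960 (two-sided α = 0.05); z_β = 1.036 (power 85% → β = 0.15).
n = (2.996 × 239 / 128)² = 31.29
Round up: n = 32.

32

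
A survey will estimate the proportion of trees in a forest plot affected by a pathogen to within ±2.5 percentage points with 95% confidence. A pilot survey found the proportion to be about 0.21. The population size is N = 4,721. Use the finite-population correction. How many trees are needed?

839

For a proportion with margin E = 0.025 at 95% confidence, z = 1.960.
n = p̂(1−p̂)(z/E)² = 0.21 × 0.79 × (1.960/0.025)² = 1019.71 — call this n₀.
Finite-population correction with N = 4,721: n = n₀ / (1 + (n₀−1)/N) = 1019.71 / 1.216 = 838.58
Round up: n = 839.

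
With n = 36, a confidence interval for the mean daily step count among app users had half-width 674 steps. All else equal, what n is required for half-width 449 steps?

n = 82

Margin of error scales as 1/√n, so n₂ = n₁·(E₁/E₂)².
n₂ = 36 × (674/449)² = 36 × 2.253 = 81.11
Round up: n₂ = 82.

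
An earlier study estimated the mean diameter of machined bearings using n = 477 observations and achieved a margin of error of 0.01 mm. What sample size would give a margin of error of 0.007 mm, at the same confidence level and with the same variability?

974

Margin of error scales as 1/√n, so n₂ = n₁·(E₁/E₂)².
n₂ = 477 × (0.01/0.007)² = 477 × 2.041 = 973.56
Round up: n₂ = 974.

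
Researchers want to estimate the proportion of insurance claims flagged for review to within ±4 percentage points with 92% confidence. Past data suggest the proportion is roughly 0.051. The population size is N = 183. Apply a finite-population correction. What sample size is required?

n = 62

For a proportion with margin E = 0.04 at 92% confidence, z = 1.751.
n = p̂(1−p̂)(z/E)² = 0.051 × 0.949 × (1.751/0.04)² = 92.74 — call this n₀.
Finite-population correction with N = 183: n = n₀ / (1 + (n₀−1)/N) = 92.74 / 1.501 = 61.79
Round up: n = 62.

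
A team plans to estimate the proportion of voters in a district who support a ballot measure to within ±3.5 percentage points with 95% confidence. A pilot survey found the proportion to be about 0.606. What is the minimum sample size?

For a proportion with margin E = 0.035 at 95% confidence, z = 1.960.
n = p̂(1−p̂)(z/E)² = 0.606 × 0.394 × (1.960/0.035)² = 748.76
Round up: n = 749.

n = 749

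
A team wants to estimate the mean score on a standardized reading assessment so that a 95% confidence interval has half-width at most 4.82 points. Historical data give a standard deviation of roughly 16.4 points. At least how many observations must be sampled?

For a mean, the margin of error is E = z·σ/√n, so n = (zσ/E)².
At 95% confidence, z = 1.960.
n = (1.960 × 16.4 / 4.82)² = 44.47
Round up: n = 45.

45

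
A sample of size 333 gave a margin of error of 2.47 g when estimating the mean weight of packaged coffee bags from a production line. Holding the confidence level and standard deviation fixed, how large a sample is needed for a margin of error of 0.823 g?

Margin of error scales as 1/√n, so n₂ = n₁·(E₁/E₂)².
n₂ = 333 × (2.47/0.823)² = 333 × 9.007 = 2999.33
Round up: n₂ = 3000.

3000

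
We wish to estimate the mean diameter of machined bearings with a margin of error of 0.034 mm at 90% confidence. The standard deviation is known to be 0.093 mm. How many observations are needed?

For a mean, the margin of error is E = z·σ/√n, so n = (zσ/E)².
At 90% confidence, z = 1.645.
n = (1.645 × 0.093 / 0.034)² = 20.25
Round up: n = 21.

21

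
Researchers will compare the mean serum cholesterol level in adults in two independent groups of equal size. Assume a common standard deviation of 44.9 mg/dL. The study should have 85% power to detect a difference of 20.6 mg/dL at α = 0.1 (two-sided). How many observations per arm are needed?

For two equal groups, n per group = 2·((z_{α/2} + z_β)·σ/δ)².
z_{α/2} = 1.645; z_β = 1.036 (power 85%).
n = 2 × (2.681 × 44.9 / 20.6)² = 2 × 34.15 = 68.30
Round up: n = 69 per group.

69 per group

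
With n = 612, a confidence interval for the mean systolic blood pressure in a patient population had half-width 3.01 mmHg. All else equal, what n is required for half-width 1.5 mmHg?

Margin of error scales as 1/√n, so n₂ = n₁·(E₁/E₂)².
n₂ = 612 × (3.01/1.5)² = 612 × 4.027 = 2464.52
Round up: n₂ = 2465.

2465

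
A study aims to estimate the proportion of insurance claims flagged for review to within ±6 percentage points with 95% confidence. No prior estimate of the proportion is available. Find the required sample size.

267

For a proportion with margin E = 0.06 at 95% confidence, z = 1.960.
With no prior estimate, use p = 0.5, which maximizes p(1−p) at 0.25.
n = 0.25 × (z/E)² = 0.25 × (1.960/0.06)² = 266.78
Round up: n = 267.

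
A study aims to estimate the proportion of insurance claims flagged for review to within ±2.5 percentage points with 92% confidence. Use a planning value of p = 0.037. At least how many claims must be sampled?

For a proportion with margin E = 0.025 at 92% confidence, z = 1.751.
n = p̂(1−p̂)(z/E)² = 0.037 × 0.963 × (1.751/0.025)² = 174.79
Round up: n = 175.

n = 175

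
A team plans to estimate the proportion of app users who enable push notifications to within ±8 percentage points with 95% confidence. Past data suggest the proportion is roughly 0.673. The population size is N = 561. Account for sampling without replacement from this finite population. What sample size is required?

For a proportion with margin E = 0.08 at 95% confidence, z = 1.960.
n = p̂(1−p̂)(z/E)² = 0.673 × 0.327 × (1.960/0.08)² = 132.10 — call this n₀.
Finite-population correction with N = 561: n = n₀ / (1 + (n₀−1)/N) = 132.10 / 1.234 = 107.05
Round up: n = 108.

108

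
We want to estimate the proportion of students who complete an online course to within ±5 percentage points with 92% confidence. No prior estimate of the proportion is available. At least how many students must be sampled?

For a proportion with margin E = 0.05 at 92% confidence, z = 1.751.
With no prior estimate, use p = 0.5, which maximizes p(1−p) at 0.25.
n = 0.25 × (z/E)² = 0.25 × (1.751/0.05)² = 306.60
Round up: n = 307.

307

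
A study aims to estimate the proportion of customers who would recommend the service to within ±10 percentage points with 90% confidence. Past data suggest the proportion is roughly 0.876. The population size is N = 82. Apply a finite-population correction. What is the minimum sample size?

22

For a proportion with margin E = 0.1 at 90% confidence, z = 1.645.
n = p̂(1−p̂)(z/E)² = 0.876 × 0.124 × (1.645/0.1)² = 29.39 — call this n₀.
Finite-population correction with N = 82: n = n₀ / (1 + (n₀−1)/N) = 29.39 / 1.346 = 21.84
Round up: n = 22.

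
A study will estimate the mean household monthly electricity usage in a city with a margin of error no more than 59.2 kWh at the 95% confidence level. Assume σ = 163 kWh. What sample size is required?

For a mean, the margin of error is E = z·σ/√n, so n = (zσ/E)².
At 95% confidence, z = 1.960.
n = (1.960 × 163 / 59.2)² = 29.12
Round up: n = 30.

30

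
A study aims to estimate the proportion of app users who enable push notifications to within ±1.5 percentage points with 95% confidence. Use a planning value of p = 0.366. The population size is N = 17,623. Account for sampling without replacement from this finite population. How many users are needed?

For a proportion with margin E = 0.015 at 95% confidence, z = 1.960.
n = p̂(1−p̂)(z/E)² = 0.366 × 0.634 × (1.960/0.015)² = 3961.87 — call this n₀.
Finite-population correction with N = 17,623: n = n₀ / (1 + (n₀−1)/N) = 3961.87 / 1.225 = 3234.18
Round up: n = 3235.

3235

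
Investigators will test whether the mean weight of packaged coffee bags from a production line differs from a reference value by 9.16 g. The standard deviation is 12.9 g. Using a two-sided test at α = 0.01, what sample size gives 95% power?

36

For a one-sample z-test, n = ((z_{α/2} + z_β)·σ/δ)².
z_{α/2} = 2.576 (two-sided α = 0.01); z_β = 1.645 (power 95% → β = 0.05).
n = (4.221 × 12.9 / 9.16)² = 35.34
Round up: n = 36.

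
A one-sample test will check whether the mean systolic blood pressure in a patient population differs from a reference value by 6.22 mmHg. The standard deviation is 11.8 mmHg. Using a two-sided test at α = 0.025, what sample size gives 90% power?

45

For a one-sample z-test, n = ((z_{α/2} + z_β)·σ/δ)².
z_{α/2} = 2.241 (two-sided α = 0.025); z_β = 1.282 (power 90% → β = 0.1).
n = (3.523 × 11.8 / 6.22)² = 44.67
Round up: n = 45.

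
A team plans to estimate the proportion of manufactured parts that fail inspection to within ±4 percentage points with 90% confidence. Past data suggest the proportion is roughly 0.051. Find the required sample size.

82

For a proportion with margin E = 0.04 at 90% confidence, z = 1.645.
n = p̂(1−p̂)(z/E)² = 0.051 × 0.949 × (1.645/0.04)² = 81.86
Round up: n = 82.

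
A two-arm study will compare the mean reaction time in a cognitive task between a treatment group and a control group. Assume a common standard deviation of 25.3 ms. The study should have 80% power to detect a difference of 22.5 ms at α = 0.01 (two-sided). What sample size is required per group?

For two equal groups, n per group = 2·((z_{α/2} + z_β)·σ/δ)².
z_{α/2} = 2.576; z_β = 0.842 (power 80%).
n = 2 × (3.418 × 25.3 / 22.5)² = 2 × 14.77 = 29.54
Round up: n = 30 per group.

30 per group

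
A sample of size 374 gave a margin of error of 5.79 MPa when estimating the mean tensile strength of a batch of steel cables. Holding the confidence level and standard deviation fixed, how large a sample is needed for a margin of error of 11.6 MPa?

Margin of error scales as 1/√n, so n₂ = n₁·(E₁/E₂)².
n₂ = 374 × (5.79/11.6)² = 374 × 0.2491 = 93.16
Round up: n₂ = 94.

94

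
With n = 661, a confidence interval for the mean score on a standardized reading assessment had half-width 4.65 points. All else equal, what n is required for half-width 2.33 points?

Margin of error scales as 1/√n, so n₂ = n₁·(E₁/E₂)².
n₂ = 661 × (4.65/2.33)² = 661 × 3.983 = 2632.76
Round up: n₂ = 2633.

n = 2633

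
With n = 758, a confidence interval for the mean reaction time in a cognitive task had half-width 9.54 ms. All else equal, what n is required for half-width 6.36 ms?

Margin of error scales as 1/√n, so n₂ = n₁·(E₁/E₂)².
n₂ = 758 × (9.54/6.36)² = 758 × 2.25 = 1705.50
Round up: n₂ = 1706.

1706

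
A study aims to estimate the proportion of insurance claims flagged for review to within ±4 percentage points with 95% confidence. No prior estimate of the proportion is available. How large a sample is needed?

For a proportion with margin E = 0.04 at 95% confidence, z = 1.960.
With no prior estimate, use p = 0.5, which maximizes p(1−p) at 0.25.
n = 0.25 × (z/E)² = 0.25 × (1.960/0.04)² = 600.25
Round up: n = 601.

601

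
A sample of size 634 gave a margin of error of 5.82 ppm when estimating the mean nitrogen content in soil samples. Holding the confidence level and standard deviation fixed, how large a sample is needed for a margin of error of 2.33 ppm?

3956

Margin of error scales as 1/√n, so n₂ = n₁·(E₁/E₂)².
n₂ = 634 × (5.82/2.33)² = 634 × 6.239 = 3955.53
Round up: n₂ = 3956.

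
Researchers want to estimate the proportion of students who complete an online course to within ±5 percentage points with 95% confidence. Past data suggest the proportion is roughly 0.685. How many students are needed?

332

For a proportion with margin E = 0.05 at 95% confidence, z = 1.960.
n = p̂(1−p̂)(z/E)² = 0.685 × 0.315 × (1.960/0.05)² = 331.57
Round up: n = 332.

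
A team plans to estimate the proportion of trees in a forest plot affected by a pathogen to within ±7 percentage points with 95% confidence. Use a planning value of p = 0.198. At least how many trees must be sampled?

For a proportion with margin E = 0.07 at 95% confidence, z = 1.960.
n = p̂(1−p̂)(z/E)² = 0.198 × 0.802 × (1.960/0.07)² = 124.50
Round up: n = 125.

125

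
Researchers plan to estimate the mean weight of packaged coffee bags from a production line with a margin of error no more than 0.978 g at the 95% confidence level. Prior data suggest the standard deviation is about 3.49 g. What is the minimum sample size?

For a mean, the margin of error is E = z·σ/√n, so n = (zσ/E)².
At 95% confidence, z = 1.960.
n = (1.960 × 3.49 / 0.978)² = 48.92
Round up: n = 49.

n = 49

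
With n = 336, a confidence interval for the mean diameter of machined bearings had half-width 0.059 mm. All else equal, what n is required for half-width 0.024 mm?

Margin of error scales as 1/√n, so n₂ = n₁·(E₁/E₂)².
n₂ = 336 × (0.059/0.024)² = 336 × 6.043 = 2030.45
Round up: n₂ = 2031.

n = 2031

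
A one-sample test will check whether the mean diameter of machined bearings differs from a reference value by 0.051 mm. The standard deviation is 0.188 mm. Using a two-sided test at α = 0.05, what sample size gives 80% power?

For a one-sample z-test, n = ((z_{α/2} + z_β)·σ/δ)².
z_{α/2} = 1.960 (two-sided α = 0.05); z_β = 0.842 (power 80% → β = 0.2).
n = (2.802 × 0.188 / 0.051)² = 106.69
Round up: n = 107.

n = 107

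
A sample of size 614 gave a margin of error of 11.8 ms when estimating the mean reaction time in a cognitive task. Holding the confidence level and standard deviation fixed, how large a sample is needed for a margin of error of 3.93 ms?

n = 5536

Margin of error scales as 1/√n, so n₂ = n₁·(E₁/E₂)².
n₂ = 614 × (11.8/3.93)² = 614 × 9.015 = 5535.21
Round up: n₂ = 5536.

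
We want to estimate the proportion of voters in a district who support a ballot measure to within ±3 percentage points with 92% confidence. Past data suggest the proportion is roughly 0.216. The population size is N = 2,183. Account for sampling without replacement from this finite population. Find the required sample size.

For a proportion with margin E = 0.03 at 92% confidence, z = 1.751.
n = p̂(1−p̂)(z/E)² = 0.216 × 0.784 × (1.751/0.03)² = 576.90 — call this n₀.
Finite-population correction with N = 2,183: n = n₀ / (1 + (n₀−1)/N) = 576.90 / 1.264 = 456.41
Round up: n = 457.

457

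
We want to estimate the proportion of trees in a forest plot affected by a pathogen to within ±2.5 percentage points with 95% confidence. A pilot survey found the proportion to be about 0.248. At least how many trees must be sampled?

1147

For a proportion with margin E = 0.025 at 95% confidence, z = 1.960.
n = p̂(1−p̂)(z/E)² = 0.248 × 0.752 × (1.960/0.025)² = 1146.31
Round up: n = 1147.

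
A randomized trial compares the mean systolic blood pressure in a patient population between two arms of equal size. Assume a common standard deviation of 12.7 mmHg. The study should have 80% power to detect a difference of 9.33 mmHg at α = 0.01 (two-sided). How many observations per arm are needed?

For two equal groups, n per group = 2·((z_{α/2} + z_β)·σ/δ)².
z_{α/2} = 2.576; z_β = 0.842 (power 80%).
n = 2 × (3.418 × 12.7 / 9.33)² = 2 × 21.65 = 43.30
Round up: n = 44 per group.

44 per group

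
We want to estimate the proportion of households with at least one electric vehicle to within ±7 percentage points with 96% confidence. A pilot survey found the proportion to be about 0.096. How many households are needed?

For a proportion with margin E = 0.07 at 96% confidence, z = 2.054.
n = p̂(1−p̂)(z/E)² = 0.096 × 0.904 × (2.054/0.07)² = 74.72
Round up: n = 75.

n = 75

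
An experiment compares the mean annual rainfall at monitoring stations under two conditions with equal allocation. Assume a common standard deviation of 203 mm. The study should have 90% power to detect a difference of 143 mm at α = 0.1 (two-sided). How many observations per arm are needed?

For two equal groups, n per group = 2·((z_{α/2} + z_β)·σ/δ)².
z_{α/2} = 1.645; z_β = 1.282 (power 90%).
n = 2 × (2.927 × 203 / 143)² = 2 × 17.26 = 34.52
Round up: n = 35 per group.

35 per group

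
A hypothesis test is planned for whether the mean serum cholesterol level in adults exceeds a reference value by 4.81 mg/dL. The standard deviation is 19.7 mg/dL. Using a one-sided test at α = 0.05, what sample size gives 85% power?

For a one-sample z-test, n = ((z_α + z_β)·σ/δ)².
z_α = 1.645 (one-sided α = 0.05); z_β = 1.036 (power 85% → β = 0.15).
n = (2.681 × 19.7 / 4.81)² = 120.57
Round up: n = 121.

121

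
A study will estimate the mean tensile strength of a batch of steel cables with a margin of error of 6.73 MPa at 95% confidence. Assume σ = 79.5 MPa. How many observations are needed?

n = 537

For a mean, the margin of error is E = z·σ/√n, so n = (zσ/E)².
At 95% confidence, z = 1.960.
n = (1.960 × 79.5 / 6.73)² = 536.06
Round up: n = 537.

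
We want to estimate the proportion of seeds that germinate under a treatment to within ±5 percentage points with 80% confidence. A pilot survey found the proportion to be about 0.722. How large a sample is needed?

n = 132

For a proportion with margin E = 0.05 at 80% confidence, z = 1.282.
n = p̂(1−p̂)(z/E)² = 0.722 × 0.278 × (1.282/0.05)² = 131.95
Round up: n = 132.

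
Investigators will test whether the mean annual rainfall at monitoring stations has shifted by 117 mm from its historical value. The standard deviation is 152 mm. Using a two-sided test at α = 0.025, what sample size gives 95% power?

26

For a one-sample z-test, n = ((z_{α/2} + z_β)·σ/δ)².
z_{α/2} = 2.241 (two-sided α = 0.025); z_β = 1.645 (power 95% → β = 0.05).
n = (3.886 × 152 / 117)² = 25.49
Round up: n = 26.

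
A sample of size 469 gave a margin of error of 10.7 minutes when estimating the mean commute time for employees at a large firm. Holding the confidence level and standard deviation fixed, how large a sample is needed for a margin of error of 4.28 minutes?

Margin of error scales as 1/√n, so n₂ = n₁·(E₁/E₂)².
n₂ = 469 × (10.7/4.28)² = 469 × 6.25 = 2931.25
Round up: n₂ = 2932.

2932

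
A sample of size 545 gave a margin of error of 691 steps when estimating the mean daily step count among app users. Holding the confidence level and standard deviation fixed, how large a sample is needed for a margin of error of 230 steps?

Margin of error scales as 1/√n, so n₂ = n₁·(E₁/E₂)².
n₂ = 545 × (691/230)² = 545 × 9.026 = 4919.17
Round up: n₂ = 4920.

n = 4920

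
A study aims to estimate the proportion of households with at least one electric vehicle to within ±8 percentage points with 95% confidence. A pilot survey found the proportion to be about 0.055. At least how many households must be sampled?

32

For a proportion with margin E = 0.08 at 95% confidence, z = 1.960.
n = p̂(1−p̂)(z/E)² = 0.055 × 0.945 × (1.960/0.08)² = 31.20
Round up: n = 32.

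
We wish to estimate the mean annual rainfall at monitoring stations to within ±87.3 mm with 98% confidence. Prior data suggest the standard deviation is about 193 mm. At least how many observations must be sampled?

27

For a mean, the margin of error is E = z·σ/√n, so n = (zσ/E)².
At 98% confidence, z = 2.326.
n = (2.326 × 193 / 87.3)² = 26.44
Round up: n = 27.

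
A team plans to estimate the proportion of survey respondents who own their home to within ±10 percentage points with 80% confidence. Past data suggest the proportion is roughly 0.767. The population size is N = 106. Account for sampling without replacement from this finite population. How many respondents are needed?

For a proportion with margin E = 0.1 at 80% confidence, z = 1.282.
n = p̂(1−p̂)(z/E)² = 0.767 × 0.233 × (1.282/0.1)² = 29.37 — call this n₀.
Finite-population correction with N = 106: n = n₀ / (1 + (n₀−1)/N) = 29.37 / 1.268 = 23.16
Round up: n = 24.

n = 24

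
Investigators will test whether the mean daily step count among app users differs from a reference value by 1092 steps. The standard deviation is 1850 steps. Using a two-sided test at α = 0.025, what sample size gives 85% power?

For a one-sample z-test, n = ((z_{α/2} + z_β)·σ/δ)².
z_{α/2} = 2.241 (two-sided α = 0.025); z_β = 1.036 (power 85% → β = 0.15).
n = (3.277 × 1850 / 1092)² = 30.82
Round up: n = 31.

31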